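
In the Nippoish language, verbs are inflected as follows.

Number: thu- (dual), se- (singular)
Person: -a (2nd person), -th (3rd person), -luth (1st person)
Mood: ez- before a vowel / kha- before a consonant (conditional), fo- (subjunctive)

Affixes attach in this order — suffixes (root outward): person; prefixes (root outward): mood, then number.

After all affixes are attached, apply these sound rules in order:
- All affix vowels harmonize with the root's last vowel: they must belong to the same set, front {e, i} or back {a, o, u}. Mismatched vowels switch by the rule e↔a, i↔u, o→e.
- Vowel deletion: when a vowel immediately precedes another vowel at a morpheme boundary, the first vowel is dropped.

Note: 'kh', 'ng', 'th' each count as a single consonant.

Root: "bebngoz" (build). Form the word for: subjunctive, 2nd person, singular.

safobebngoza

Attach mood subjunctive fo- → fobebngoz.
Attach number singular se- → sefobebngoz.
Attach person 2nd person -a → sefobebngoza.
Apply vowel harmony: sefobebngoza → safobebngoza.
Vowel deletion: no change.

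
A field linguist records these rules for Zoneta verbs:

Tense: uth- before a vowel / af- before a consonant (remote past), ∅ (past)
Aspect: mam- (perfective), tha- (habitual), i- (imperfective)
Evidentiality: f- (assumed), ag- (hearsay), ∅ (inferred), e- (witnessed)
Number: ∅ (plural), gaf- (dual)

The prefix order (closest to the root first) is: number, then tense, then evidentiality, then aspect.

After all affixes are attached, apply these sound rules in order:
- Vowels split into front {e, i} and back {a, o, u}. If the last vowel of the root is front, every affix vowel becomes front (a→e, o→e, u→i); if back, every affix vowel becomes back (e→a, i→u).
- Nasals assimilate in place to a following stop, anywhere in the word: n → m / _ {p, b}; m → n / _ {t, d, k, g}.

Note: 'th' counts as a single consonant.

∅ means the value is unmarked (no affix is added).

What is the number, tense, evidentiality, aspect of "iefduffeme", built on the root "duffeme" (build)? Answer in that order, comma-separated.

plural, remote past, inferred, imperfective

Segment: i-af-duffeme.
number: ∅ → plural.
tense: uth/af- → remote past.
evidentiality: ∅ → inferred.
aspect: i- → imperfective.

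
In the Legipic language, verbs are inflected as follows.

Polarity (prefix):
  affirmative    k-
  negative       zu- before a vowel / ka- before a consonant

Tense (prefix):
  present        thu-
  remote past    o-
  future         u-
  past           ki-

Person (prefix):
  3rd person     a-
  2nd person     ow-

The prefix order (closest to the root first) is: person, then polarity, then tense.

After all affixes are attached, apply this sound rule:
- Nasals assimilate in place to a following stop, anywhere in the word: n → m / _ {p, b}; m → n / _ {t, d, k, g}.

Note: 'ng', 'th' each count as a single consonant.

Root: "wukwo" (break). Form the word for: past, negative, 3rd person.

Attach person 3rd person a- → awukwo.
Attach polarity negative zu- (before vowel 'a') → zuawukwo.
Attach tense past ki- → kizuawukwo.
Nasal assimilation: no change.

kizuawukwo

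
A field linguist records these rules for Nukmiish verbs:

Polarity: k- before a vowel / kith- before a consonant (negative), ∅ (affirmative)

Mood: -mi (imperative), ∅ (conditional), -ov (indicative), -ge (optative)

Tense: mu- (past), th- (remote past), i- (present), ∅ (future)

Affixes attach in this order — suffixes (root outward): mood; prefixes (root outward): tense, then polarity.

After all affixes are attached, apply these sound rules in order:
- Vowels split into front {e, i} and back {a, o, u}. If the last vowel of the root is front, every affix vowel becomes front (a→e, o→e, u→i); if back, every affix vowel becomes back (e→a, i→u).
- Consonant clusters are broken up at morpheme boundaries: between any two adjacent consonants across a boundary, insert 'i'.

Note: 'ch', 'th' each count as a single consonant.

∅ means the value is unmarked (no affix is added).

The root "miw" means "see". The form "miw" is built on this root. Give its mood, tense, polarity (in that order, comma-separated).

Segment: miw.
mood: ∅ → conditional.
tense: ∅ → future.
polarity: ∅ → affirmative.

conditional, future, affirmative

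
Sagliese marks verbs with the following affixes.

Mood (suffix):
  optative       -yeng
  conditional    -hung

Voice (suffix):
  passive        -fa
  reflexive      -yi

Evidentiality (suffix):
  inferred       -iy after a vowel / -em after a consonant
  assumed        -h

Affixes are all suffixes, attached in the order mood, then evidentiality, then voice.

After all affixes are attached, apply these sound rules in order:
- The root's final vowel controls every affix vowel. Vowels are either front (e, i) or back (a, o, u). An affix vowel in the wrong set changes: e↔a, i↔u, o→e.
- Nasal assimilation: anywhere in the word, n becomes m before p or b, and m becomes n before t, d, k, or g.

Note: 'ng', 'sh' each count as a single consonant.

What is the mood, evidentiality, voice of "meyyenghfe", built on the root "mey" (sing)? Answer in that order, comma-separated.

optative, assumed, passive

Segment: mey-yeng-h-fa.
mood: -yeng → optative.
evidentiality: -h → assumed.
voice: -fa → passive.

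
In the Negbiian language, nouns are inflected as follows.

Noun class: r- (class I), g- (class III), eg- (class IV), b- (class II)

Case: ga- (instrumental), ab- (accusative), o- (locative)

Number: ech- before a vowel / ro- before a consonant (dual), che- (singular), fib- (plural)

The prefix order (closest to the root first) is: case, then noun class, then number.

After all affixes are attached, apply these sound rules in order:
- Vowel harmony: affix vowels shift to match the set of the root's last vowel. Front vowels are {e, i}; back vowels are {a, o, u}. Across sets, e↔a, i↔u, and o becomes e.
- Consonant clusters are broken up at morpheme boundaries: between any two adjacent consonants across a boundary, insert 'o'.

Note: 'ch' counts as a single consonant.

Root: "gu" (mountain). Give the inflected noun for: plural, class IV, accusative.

Attach case accusative ab- → abgu.
Attach noun class class IV eg- → egabgu.
Attach number plural fib- → fibegabgu.
Apply vowel harmony: fibegabgu → fubagabgu.
Apply epenthesis: fubagabgu → fubagabogu.

fubagabogu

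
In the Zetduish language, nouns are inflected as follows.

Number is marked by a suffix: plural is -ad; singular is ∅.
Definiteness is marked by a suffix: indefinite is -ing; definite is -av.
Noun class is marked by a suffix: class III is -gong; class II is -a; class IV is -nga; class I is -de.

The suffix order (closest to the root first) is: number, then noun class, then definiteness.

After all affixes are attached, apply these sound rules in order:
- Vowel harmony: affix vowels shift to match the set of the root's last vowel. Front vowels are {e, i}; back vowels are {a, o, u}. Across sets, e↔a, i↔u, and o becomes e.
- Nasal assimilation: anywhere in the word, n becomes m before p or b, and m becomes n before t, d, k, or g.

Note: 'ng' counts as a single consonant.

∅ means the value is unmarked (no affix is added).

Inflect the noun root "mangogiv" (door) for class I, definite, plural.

Attach number plural -ad → mangogivad.
Attach noun class class I -de → mangogivadde.
Attach definiteness definite -av → mangogivaddeav.
Apply vowel harmony: mangogivaddeav → mangogiveddeev.
Nasal assimilation: no change.

mangogiveddeev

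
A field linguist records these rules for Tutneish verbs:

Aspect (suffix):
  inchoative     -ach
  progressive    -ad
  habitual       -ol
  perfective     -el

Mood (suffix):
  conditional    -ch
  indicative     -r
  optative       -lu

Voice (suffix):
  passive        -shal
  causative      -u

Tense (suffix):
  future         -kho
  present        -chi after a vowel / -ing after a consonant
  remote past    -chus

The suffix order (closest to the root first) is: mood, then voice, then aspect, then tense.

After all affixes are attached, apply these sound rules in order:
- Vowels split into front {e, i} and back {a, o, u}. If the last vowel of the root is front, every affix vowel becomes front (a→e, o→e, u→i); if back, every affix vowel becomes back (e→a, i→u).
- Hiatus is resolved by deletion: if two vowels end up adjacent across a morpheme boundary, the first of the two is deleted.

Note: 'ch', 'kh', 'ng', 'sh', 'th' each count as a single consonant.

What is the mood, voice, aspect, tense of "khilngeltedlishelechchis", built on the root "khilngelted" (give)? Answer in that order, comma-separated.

Segment: khilngelted-lu-shal-ach-chus.
mood: -lu → optative.
voice: -shal → passive.
aspect: -ach → inchoative.
tense: -chus → remote past.

optative, passive, inchoative, remote past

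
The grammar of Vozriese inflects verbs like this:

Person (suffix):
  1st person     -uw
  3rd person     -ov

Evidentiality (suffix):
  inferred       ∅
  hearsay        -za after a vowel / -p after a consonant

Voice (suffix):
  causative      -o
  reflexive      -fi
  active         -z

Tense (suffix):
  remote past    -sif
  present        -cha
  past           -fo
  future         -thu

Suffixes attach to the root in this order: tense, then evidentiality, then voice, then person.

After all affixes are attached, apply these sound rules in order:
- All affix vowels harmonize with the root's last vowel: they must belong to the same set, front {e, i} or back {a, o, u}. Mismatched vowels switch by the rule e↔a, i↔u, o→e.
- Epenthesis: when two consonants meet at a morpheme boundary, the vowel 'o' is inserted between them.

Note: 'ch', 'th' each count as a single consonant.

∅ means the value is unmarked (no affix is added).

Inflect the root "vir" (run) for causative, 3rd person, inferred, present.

Attach tense present -cha → vircha.
evidentiality = inferred: zero marking, form stays vircha.
Attach voice causative -o → virchao.
Attach person 3rd person -ov → virchaoov.
Apply vowel harmony: virchaoov → vircheeev.
Apply epenthesis: vircheeev → virocheeev.

virocheeev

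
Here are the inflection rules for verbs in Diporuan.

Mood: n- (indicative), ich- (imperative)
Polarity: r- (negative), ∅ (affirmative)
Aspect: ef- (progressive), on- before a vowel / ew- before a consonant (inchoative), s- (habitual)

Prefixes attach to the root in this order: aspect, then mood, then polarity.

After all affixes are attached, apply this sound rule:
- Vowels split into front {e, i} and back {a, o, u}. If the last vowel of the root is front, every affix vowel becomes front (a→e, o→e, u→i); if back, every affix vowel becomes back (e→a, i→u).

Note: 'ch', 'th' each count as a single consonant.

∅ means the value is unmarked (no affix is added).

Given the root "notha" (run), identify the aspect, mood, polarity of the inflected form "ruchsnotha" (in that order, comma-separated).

habitual, imperative, negative

Segment: r-ich-s-notha.
aspect: s- → habitual.
mood: ich- → imperative.
polarity: r- → negative.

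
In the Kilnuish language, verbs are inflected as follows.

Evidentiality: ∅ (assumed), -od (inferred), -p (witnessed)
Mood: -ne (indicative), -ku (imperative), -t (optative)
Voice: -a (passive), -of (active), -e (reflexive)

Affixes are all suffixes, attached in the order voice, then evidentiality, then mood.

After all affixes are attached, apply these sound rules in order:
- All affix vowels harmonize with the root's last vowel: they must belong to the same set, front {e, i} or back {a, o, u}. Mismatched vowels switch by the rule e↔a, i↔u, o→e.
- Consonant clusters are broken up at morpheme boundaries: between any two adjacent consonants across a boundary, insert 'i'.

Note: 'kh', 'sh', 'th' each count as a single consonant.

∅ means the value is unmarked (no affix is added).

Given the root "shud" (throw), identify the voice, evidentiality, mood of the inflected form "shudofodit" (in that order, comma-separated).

Segment: shud-of-od-t.
voice: -of → active.
evidentiality: -od → inferred.
mood: -t → optative.

active, inferred, optative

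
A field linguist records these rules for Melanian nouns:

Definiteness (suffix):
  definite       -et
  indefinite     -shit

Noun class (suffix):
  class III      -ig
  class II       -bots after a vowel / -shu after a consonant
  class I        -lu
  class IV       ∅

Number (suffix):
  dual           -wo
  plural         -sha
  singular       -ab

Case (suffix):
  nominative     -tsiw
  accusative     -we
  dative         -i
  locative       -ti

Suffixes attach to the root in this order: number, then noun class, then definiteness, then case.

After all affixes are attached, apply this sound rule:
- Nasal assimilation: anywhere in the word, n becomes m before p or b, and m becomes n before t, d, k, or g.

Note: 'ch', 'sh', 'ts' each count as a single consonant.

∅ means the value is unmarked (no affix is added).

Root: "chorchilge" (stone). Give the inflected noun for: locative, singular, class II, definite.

chorchilgeabshuetti

Attach number singular -ab → chorchilgeab.
Attach noun class class II -shu (after consonant 'b') → chorchilgeabshu.
Attach definiteness definite -et → chorchilgeabshuet.
Attach case locative -ti → chorchilgeabshuetti.
Nasal assimilation: no change.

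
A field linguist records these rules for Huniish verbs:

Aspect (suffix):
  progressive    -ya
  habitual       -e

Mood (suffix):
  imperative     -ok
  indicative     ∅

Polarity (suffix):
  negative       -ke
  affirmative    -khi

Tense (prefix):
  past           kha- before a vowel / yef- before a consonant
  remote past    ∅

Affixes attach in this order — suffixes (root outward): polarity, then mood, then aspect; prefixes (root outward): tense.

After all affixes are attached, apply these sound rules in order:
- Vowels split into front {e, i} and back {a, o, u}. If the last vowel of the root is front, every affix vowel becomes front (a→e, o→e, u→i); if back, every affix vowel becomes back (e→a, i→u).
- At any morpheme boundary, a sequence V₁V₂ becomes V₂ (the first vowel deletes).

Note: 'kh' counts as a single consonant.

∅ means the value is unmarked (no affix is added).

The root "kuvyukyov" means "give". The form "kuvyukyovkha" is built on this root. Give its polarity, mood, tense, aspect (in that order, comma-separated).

Segment: kuvyukyov-khi-e.
polarity: -khi → affirmative.
mood: ∅ → indicative.
tense: ∅ → remote past.
aspect: -e → habitual.

affirmative, indicative, remote past, habitual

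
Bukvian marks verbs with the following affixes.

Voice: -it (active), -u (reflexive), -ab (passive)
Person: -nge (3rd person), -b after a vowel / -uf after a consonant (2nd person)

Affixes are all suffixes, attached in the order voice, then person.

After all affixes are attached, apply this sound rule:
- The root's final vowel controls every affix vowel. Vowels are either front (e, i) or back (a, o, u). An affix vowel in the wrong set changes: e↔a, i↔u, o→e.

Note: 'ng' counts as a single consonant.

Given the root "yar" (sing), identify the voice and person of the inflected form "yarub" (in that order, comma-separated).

reflexive, 2nd person

Segment: yar-u-b.
voice: -u → reflexive.
person: -b/uf → 2nd person.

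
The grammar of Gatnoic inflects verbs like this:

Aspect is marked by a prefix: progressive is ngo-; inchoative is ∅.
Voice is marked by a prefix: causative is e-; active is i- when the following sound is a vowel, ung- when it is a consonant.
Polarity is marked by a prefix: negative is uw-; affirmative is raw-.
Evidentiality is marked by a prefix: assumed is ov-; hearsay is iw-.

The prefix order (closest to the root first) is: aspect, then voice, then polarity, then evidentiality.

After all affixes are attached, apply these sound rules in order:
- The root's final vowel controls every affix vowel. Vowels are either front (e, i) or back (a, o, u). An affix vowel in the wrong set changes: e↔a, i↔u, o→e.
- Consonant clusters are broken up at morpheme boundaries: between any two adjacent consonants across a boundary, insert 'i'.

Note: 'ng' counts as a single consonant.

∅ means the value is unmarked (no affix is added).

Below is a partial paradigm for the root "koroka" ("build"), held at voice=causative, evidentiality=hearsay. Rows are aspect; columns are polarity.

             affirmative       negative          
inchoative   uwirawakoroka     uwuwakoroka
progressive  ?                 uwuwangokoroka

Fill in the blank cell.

uwirawangokoroka

Attach aspect progressive ngo- → ngokoroka.
Attach voice causative e- → engokoroka.
Attach polarity affirmative raw- → rawengokoroka.
Attach evidentiality hearsay iw- → iwrawengokoroka.
Apply vowel harmony: iwrawengokoroka → uwrawangokoroka.
Apply epenthesis: uwrawangokoroka → uwirawangokoroka.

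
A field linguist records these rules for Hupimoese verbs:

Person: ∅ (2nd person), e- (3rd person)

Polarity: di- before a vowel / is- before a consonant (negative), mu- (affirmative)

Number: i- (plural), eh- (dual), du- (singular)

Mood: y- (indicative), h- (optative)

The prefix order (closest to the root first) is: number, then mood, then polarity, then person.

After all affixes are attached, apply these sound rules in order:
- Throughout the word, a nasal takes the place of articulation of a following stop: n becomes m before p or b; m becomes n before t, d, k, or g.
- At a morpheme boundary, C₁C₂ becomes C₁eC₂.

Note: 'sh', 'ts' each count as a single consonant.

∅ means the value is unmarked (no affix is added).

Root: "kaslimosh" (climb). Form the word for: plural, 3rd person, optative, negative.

eisehikaslimosh

Attach number plural i- → ikaslimosh.
Attach mood optative h- → hikaslimosh.
Attach polarity negative is- (before consonant 'h') → ishikaslimosh.
Attach person 3rd person e- → eishikaslimosh.
Nasal assimilation: no change.
Apply epenthesis: eishikaslimosh → eisehikaslimosh.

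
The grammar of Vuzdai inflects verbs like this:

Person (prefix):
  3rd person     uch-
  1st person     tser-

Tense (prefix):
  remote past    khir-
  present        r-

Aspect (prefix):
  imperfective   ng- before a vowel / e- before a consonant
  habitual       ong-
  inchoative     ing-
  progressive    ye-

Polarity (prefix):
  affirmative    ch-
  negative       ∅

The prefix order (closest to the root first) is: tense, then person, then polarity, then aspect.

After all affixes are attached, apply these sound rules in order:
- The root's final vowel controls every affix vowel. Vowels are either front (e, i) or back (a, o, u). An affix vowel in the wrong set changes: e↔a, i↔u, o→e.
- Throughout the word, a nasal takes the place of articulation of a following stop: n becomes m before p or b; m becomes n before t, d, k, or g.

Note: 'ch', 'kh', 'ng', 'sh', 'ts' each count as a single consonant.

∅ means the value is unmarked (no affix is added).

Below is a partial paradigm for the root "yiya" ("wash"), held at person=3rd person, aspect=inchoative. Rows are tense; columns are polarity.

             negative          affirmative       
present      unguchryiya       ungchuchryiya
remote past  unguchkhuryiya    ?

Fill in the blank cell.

ungchuchkhuryiya

Attach tense remote past khir- → khiryiya.
Attach person 3rd person uch- → uchkhiryiya.
Attach polarity affirmative ch- → chuchkhiryiya.
Attach aspect inchoative ing- → ingchuchkhiryiya.
Apply vowel harmony: ingchuchkhiryiya → ungchuchkhuryiya.
Nasal assimilation: no change.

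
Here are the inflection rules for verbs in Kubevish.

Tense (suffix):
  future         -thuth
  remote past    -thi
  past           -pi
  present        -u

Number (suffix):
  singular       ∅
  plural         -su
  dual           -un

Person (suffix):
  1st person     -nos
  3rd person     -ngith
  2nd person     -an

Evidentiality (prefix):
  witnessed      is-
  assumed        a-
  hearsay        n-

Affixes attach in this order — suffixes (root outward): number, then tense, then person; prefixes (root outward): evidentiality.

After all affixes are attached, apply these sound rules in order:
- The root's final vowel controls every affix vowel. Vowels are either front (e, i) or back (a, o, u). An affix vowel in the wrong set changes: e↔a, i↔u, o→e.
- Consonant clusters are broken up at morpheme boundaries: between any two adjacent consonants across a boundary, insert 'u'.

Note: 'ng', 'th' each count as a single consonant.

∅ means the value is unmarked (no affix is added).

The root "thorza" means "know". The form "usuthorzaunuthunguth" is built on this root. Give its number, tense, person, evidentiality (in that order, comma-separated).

Segment: is-thorza-un-thi-ngith.
number: -un → dual.
tense: -thi → remote past.
person: -ngith → 3rd person.
evidentiality: is- → witnessed.

dual, remote past, 3rd person, witnessed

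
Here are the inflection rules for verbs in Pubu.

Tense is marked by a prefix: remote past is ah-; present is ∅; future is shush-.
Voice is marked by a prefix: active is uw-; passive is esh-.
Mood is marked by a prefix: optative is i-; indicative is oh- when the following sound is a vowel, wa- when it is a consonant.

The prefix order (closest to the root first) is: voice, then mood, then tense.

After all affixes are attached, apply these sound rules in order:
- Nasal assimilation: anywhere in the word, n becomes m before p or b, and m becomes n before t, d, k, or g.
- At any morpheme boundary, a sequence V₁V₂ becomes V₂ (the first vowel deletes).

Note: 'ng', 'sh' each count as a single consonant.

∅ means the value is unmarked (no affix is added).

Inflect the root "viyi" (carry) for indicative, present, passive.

oheshviyi

Attach voice passive esh- → eshviyi.
Attach mood indicative oh- (before vowel 'e') → oheshviyi.
tense = present: zero marking, form stays oheshviyi.
Nasal assimilation: no change.
Vowel deletion: no change.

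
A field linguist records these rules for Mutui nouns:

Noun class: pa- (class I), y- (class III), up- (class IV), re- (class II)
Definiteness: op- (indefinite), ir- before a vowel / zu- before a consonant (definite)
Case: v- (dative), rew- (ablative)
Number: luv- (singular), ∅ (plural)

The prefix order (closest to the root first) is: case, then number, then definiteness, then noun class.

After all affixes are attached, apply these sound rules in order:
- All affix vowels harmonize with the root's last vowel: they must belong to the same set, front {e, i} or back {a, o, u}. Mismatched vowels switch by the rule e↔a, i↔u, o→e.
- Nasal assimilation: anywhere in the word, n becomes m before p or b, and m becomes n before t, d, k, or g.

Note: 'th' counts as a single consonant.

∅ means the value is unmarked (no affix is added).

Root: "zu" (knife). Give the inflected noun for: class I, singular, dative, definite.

pazuluvvzu

Attach case dative v- → vzu.
Attach number singular luv- → luvvzu.
Attach definiteness definite zu- (before consonant 'l') → zuluvvzu.
Attach noun class class I pa- → pazuluvvzu.
Vowel harmony: no change.
Nasal assimilation: no change.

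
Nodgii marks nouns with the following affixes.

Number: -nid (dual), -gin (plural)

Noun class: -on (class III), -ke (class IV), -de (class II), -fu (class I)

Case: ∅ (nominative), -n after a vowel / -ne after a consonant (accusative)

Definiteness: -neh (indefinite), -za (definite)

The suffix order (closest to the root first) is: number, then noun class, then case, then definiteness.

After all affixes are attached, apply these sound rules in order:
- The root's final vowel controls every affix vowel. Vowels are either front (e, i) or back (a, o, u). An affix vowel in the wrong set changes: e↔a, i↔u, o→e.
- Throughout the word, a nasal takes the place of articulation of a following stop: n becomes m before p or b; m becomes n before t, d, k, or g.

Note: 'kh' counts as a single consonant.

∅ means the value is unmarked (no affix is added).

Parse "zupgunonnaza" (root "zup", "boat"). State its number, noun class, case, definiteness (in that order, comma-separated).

plural, class III, accusative, definite

Segment: zup-gin-on-ne-za.
number: -gin → plural.
noun class: -on → class III.
case: -n/ne → accusative.
definiteness: -za → definite.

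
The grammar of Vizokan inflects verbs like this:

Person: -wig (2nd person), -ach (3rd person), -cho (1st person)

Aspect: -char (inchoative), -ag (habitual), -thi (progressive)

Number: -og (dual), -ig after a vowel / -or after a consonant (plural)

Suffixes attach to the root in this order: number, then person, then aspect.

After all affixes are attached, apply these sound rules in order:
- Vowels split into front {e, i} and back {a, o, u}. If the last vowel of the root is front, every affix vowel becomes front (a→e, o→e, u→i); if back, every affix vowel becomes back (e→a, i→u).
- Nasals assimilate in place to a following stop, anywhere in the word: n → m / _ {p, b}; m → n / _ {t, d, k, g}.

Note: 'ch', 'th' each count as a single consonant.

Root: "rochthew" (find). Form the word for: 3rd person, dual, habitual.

Attach number dual -og → rochthewog.
Attach person 3rd person -ach → rochthewogach.
Attach aspect habitual -ag → rochthewogachag.
Apply vowel harmony: rochthewogachag → rochthewegecheg.
Nasal assimilation: no change.

rochthewegecheg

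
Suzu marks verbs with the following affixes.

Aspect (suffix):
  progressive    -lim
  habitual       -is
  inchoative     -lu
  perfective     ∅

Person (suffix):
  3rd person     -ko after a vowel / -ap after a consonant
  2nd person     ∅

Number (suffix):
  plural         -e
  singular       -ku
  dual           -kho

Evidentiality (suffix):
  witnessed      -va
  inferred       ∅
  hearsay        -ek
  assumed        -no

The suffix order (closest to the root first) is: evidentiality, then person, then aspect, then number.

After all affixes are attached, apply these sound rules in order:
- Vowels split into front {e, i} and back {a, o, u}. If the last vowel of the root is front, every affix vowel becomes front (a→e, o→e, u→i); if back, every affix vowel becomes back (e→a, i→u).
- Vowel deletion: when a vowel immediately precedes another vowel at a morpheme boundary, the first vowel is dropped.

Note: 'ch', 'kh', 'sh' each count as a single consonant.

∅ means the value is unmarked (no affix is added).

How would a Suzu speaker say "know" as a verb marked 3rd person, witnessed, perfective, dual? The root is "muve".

Attach evidentiality witnessed -va → muveva.
Attach person 3rd person -ko (after vowel 'a') → muvevako.
aspect = perfective: zero marking, form stays muvevako.
Attach number dual -kho → muvevakokho.
Apply vowel harmony: muvevakokho → muvevekekhe.
Vowel deletion: no change.

muvevekekhe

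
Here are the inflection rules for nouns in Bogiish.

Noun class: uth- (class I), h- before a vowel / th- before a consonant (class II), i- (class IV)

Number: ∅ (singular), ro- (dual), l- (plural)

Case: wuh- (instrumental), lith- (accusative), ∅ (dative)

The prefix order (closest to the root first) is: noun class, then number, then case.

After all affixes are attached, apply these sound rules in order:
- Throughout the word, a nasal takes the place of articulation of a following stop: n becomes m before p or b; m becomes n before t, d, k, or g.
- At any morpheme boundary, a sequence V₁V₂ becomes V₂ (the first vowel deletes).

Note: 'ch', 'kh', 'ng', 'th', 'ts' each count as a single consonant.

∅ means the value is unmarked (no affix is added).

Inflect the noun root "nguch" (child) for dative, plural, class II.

lthnguch

Attach noun class class II th- (before consonant 'ng') → thnguch.
Attach number plural l- → lthnguch.
case = dative: zero marking, form stays lthnguch.
Nasal assimilation: no change.
Vowel deletion: no change.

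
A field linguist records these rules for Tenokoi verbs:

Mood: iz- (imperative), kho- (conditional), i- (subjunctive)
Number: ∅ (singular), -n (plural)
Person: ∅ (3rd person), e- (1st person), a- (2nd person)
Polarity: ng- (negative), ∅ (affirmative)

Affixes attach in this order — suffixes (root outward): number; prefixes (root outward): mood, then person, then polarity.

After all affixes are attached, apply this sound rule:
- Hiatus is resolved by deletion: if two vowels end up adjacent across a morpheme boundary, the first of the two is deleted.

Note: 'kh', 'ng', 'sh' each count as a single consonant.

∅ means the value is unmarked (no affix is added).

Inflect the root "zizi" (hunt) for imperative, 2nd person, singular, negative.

Attach mood imperative iz- → izzizi.
Attach person 2nd person a- → aizzizi.
Attach polarity negative ng- → ngaizzizi.
number = singular: zero marking, form stays ngaizzizi.
Apply vowel deletion: ngaizzizi → ngizzizi.

ngizzizi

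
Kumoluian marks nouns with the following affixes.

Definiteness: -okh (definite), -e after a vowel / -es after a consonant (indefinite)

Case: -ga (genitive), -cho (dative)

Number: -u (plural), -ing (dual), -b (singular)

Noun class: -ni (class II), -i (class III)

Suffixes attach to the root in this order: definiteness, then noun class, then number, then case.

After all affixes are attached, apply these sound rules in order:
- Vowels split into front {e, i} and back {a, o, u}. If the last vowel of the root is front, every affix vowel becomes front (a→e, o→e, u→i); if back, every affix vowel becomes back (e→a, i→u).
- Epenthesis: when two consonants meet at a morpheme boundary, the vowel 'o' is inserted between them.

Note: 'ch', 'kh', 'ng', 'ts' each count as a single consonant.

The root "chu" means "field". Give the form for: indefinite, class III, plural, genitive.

chuauuga

Attach definiteness indefinite -e (after vowel 'u') → chue.
Attach noun class class III -i → chuei.
Attach number plural -u → chueiu.
Attach case genitive -ga → chueiuga.
Apply vowel harmony: chueiuga → chuauuga.
Epenthesis: no change.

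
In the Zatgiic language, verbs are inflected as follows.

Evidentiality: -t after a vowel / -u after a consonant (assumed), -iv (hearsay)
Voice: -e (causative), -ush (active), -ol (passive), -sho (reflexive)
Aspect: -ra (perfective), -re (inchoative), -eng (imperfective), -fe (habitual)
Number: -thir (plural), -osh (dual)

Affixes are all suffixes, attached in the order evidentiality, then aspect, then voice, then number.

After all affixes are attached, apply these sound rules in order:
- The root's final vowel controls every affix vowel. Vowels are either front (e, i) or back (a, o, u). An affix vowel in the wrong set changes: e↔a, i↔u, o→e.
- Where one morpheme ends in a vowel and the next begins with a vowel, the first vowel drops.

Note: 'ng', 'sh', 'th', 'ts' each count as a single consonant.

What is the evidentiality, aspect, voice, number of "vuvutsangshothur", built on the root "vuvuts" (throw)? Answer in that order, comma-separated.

assumed, imperfective, reflexive, plural

Segment: vuvuts-u-eng-sho-thir.
evidentiality: -t/u → assumed.
aspect: -eng → imperfective.
voice: -sho → reflexive.
number: -thir → plural.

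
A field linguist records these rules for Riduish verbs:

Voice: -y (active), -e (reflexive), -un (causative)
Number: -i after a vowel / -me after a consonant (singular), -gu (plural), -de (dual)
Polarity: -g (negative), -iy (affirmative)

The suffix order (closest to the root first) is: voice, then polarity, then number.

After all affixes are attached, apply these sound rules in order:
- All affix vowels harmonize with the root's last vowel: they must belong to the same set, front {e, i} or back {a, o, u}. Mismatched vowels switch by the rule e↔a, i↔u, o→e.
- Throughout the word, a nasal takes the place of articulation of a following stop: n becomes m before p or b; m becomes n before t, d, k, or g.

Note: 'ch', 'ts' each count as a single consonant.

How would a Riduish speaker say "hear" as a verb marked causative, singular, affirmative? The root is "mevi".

meviiniyme

Attach voice causative -un → meviun.
Attach polarity affirmative -iy → meviuniy.
Attach number singular -me (after consonant 'y') → meviuniyme.
Apply vowel harmony: meviuniyme → meviiniyme.
Nasal assimilation: no change.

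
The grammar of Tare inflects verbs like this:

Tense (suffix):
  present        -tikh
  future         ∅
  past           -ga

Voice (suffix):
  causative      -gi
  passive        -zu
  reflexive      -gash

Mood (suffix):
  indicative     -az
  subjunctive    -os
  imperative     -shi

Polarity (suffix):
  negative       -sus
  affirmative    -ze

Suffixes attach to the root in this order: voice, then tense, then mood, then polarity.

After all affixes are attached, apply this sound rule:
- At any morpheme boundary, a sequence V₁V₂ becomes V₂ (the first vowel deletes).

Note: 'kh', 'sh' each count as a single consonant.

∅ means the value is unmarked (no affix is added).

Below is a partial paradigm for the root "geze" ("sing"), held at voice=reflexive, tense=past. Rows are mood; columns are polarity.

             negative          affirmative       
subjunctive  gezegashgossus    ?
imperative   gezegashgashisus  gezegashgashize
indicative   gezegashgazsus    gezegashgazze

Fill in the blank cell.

Attach voice reflexive -gash → gezegash.
Attach tense past -ga → gezegashga.
Attach mood subjunctive -os → gezegashgaos.
Attach polarity affirmative -ze → gezegashgaosze.
Apply vowel deletion: gezegashgaosze → gezegashgosze.

gezegashgosze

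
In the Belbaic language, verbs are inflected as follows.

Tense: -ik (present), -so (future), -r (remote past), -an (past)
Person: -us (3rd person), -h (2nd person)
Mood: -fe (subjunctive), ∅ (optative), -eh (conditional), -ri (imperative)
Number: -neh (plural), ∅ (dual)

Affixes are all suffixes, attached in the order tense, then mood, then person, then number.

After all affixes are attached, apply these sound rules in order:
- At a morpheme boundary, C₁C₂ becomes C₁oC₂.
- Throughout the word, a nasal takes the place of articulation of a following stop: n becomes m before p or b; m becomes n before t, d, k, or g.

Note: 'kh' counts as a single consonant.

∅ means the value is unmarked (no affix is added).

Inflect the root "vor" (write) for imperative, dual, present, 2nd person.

Attach tense present -ik → vorik.
Attach mood imperative -ri → vorikri.
Attach person 2nd person -h → vorikrih.
number = dual: zero marking, form stays vorikrih.
Apply epenthesis: vorikrih → vorikorih.
Nasal assimilation: no change.

vorikorih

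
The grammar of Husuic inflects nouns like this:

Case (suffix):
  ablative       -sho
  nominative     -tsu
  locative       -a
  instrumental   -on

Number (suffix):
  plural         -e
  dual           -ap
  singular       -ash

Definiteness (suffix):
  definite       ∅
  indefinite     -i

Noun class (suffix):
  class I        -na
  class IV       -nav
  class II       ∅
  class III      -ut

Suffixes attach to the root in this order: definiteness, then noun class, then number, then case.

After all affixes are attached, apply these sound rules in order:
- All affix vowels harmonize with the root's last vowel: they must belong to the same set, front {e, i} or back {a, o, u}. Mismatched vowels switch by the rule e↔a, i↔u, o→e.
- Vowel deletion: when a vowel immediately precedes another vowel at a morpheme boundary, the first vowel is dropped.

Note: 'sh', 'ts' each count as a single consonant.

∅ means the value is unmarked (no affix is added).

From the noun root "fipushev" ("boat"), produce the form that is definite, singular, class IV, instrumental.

fipushevneveshen

definiteness = definite: zero marking, form stays fipushev.
Attach noun class class IV -nav → fipushevnav.
Attach number singular -ash → fipushevnavash.
Attach case instrumental -on → fipushevnavashon.
Apply vowel harmony: fipushevnavashon → fipushevneveshen.
Vowel deletion: no change.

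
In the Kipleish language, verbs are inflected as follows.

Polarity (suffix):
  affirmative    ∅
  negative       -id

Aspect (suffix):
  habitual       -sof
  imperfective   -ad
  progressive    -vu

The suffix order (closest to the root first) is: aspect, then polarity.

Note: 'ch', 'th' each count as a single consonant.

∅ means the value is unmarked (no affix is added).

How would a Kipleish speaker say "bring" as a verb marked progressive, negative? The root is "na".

Attach aspect progressive -vu → navu.
Attach polarity negative -id → navuid.

navuid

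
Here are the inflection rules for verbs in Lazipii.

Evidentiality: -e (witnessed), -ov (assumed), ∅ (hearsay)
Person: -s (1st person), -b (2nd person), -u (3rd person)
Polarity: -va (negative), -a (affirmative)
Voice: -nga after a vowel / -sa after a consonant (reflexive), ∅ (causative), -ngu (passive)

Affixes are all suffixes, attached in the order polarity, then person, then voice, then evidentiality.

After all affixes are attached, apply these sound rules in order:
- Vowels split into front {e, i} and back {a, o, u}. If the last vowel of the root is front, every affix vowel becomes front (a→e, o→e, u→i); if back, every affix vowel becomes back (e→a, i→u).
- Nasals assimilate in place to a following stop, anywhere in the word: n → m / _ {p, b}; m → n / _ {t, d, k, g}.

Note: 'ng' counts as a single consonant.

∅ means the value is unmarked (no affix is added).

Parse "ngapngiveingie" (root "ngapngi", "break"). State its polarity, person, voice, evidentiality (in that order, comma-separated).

Segment: ngapngi-va-u-ngu-e.
polarity: -va → negative.
person: -u → 3rd person.
voice: -ngu → passive.
evidentiality: -e → witnessed.

negative, 3rd person, passive, witnessed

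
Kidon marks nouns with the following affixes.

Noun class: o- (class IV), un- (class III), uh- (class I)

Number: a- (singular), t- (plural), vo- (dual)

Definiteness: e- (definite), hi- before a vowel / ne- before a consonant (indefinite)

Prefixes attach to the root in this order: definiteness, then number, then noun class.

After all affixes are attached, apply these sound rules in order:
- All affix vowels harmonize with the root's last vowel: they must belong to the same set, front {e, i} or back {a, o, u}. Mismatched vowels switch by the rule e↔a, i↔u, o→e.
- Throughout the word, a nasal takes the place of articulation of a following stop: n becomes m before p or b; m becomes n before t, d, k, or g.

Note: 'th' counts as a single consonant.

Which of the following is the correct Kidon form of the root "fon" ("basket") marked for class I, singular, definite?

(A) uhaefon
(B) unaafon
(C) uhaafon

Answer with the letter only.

C

Attach definiteness definite e- → efon.
Attach number singular a- → aefon.
Attach noun class class I uh- → uhaefon.
Apply vowel harmony: uhaefon → uhaafon.
Nasal assimilation: no change.
So the correct form is uhaafon, option (C).
(B) unaafon is wrong: it uses class III instead of class I for noun class.
(A) uhaefon is wrong: it fails to apply the sound rule(s).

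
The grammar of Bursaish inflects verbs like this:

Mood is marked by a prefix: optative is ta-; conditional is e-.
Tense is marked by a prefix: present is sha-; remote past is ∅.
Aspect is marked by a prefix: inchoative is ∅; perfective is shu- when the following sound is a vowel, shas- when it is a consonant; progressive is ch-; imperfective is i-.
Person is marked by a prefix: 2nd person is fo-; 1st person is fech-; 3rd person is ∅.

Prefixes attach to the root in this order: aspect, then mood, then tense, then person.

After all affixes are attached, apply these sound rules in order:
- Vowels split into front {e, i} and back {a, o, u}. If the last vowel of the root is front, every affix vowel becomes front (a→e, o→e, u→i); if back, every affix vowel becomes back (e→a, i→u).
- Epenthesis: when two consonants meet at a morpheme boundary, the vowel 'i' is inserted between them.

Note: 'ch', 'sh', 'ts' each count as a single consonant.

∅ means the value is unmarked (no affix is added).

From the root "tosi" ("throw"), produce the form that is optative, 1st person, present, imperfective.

fechisheteitosi

Attach aspect imperfective i- → itosi.
Attach mood optative ta- → taitosi.
Attach tense present sha- → shataitosi.
Attach person 1st person fech- → fechshataitosi.
Apply vowel harmony: fechshataitosi → fechsheteitosi.
Apply epenthesis: fechsheteitosi → fechisheteitosi.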